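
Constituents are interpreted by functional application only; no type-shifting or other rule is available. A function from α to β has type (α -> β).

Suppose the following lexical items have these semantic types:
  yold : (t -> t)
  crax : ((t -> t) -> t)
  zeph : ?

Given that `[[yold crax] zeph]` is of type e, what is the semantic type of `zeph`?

(t -> e)

[[yold crax] zeph] is required to be e. [yold crax] : t cannot yield e as functor, so zeph : (t -> e).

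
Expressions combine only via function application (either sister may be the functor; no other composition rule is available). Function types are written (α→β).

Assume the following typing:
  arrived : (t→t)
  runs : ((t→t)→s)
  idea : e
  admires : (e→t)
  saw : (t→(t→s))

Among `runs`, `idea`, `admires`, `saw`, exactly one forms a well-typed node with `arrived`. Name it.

runs

runs — combines: runs : ((t→t)→s) takes arrived : (t→t) as argument, giving s.
idea : e — neither side's domain matches the other.
admires : (e→t) — neither side's domain matches the other.
saw : (t→(t→s)) — neither side's domain matches the other.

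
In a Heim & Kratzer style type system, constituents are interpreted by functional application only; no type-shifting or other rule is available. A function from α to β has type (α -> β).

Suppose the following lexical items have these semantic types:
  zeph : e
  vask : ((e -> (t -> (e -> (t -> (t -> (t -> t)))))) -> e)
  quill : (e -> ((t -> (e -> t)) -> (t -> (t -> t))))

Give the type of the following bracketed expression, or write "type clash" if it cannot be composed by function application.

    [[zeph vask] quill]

[zeph vask]: e and ((e -> (t -> (e -> (t -> (t -> (t -> t)))))) -> e) cannot combine by function application — type clash.

type clash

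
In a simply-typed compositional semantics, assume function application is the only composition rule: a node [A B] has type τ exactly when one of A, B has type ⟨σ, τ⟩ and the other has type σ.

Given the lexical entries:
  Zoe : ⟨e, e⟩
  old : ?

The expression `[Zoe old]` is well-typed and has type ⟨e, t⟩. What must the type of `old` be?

⟨⟨e, e⟩, ⟨e, t⟩⟩

For [Zoe old] to have type ⟨e, t⟩ with Zoe of type ⟨e, e⟩, old must be the function: old : ⟨⟨e, e⟩, ⟨e, t⟩⟩.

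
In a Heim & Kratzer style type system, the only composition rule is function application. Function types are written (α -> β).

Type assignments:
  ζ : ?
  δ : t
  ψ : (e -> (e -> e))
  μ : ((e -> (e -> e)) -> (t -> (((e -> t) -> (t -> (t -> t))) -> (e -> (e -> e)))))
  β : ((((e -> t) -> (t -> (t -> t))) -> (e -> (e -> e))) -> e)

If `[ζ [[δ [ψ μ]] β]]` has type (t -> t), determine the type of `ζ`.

(e -> (t -> t))

For [ζ [[δ [ψ μ]] β]] to have type (t -> t) with [[δ [ψ μ]] β] of type e, ζ must be the function: ζ : (e -> (t -> t)).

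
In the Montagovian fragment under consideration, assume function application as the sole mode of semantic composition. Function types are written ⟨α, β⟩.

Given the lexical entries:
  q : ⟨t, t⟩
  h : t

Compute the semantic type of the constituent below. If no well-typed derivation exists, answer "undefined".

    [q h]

[q h]: functor q : ⟨t, t⟩, argument h : t; result t.

t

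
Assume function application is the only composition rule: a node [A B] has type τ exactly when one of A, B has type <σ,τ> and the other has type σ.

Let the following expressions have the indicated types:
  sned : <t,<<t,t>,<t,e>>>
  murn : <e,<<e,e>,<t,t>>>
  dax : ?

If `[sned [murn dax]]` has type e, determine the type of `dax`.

[sned [murn dax]] is required to be e. sned : <t,<<t,t>,<t,e>>> cannot yield e as functor, so [murn dax] : <<t,<<t,t>,<t,e>>>,e>.
[murn dax] is required to be <<t,<<t,t>,<t,e>>>,e>. murn : <e,<<e,e>,<t,t>>> cannot yield <<t,<<t,t>,<t,e>>>,e> as functor, so dax : <<e,<<e,e>,<t,t>>>,<<t,<<t,t>,<t,e>>>,e>>.

<<e,<<e,e>,<t,t>>>,<<t,<<t,t>,<t,e>>>,e>>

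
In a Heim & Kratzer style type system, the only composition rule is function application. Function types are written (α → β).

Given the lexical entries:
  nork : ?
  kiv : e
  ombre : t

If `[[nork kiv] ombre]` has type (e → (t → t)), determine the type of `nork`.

At [[nork kiv] ombre] (required: (e → (t → t))): ombre is t, which is not a function with range (e → (t → t)); hence [nork kiv] is the functor — type (t → (e → (t → t))).
At [nork kiv] (required: (t → (e → (t → t)))): kiv is e, which is not a function with range (t → (e → (t → t))); hence nork is the functor — type (e → (t → (e → (t → t)))).

(e → (t → (e → (t → t))))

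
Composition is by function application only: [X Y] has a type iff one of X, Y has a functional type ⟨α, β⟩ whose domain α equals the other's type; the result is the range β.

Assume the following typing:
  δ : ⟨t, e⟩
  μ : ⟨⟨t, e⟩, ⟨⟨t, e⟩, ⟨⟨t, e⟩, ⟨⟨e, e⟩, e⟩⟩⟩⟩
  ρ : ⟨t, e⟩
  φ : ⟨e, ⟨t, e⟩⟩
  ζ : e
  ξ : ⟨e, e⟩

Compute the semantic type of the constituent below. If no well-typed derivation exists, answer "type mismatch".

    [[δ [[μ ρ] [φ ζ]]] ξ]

[μ ρ]: ⟨⟨t, e⟩, ⟨⟨t, e⟩, ⟨⟨t, e⟩, ⟨⟨e, e⟩, e⟩⟩⟩⟩ applied to ⟨t, e⟩ yields ⟨⟨t, e⟩, ⟨⟨t, e⟩, ⟨⟨e, e⟩, e⟩⟩⟩.
[φ ζ]: ⟨e, ⟨t, e⟩⟩ applied to e yields ⟨t, e⟩.
[[μ ρ] [φ ζ]]: ⟨⟨t, e⟩, ⟨⟨t, e⟩, ⟨⟨e, e⟩, e⟩⟩⟩ applied to ⟨t, e⟩ yields ⟨⟨t, e⟩, ⟨⟨e, e⟩, e⟩⟩.
[δ [[μ ρ] [φ ζ]]]: ⟨⟨t, e⟩, ⟨⟨e, e⟩, e⟩⟩ applied to ⟨t, e⟩ yields ⟨⟨e, e⟩, e⟩.
[[δ [[μ ρ] [φ ζ]]] ξ]: ⟨⟨e, e⟩, e⟩ applied to ⟨e, e⟩ yields e.

e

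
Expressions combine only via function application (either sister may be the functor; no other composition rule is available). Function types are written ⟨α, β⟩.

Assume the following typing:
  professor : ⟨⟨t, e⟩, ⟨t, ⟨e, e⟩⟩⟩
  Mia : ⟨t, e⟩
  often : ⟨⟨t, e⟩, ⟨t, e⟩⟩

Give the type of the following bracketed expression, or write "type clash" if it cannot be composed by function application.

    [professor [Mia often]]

⟨t, ⟨e, e⟩⟩

[Mia often]: ⟨⟨t, e⟩, ⟨t, e⟩⟩ applied to ⟨t, e⟩ yields ⟨t, e⟩.
[professor [Mia often]]: ⟨⟨t, e⟩, ⟨t, ⟨e, e⟩⟩⟩ applied to ⟨t, e⟩ yields ⟨t, ⟨e, e⟩⟩.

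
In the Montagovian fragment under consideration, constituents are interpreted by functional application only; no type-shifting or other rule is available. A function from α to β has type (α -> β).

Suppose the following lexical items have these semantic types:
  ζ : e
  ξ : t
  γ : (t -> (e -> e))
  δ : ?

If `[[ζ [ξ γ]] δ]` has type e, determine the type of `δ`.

At [[ζ [ξ γ]] δ] (required: e): [ζ [ξ γ]] is e, which is not a function with range e; hence δ is the functor — type (e -> e).

(e -> e)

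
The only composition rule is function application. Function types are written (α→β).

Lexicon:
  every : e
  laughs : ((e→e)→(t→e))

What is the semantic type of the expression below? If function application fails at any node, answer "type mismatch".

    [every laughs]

type mismatch

[every laughs]: e with ((e→e)→(t→e)) — neither is a function whose domain matches the other; composition fails here.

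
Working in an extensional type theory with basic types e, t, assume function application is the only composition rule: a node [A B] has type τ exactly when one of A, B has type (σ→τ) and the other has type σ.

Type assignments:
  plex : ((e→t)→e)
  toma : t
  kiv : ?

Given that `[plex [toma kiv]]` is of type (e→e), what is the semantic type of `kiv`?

(t→(((e→t)→e)→(e→e)))

For [plex [toma kiv]] to have type (e→e) with plex of type ((e→t)→e), [toma kiv] must be the function: [toma kiv] : (((e→t)→e)→(e→e)).
For [toma kiv] to have type (((e→t)→e)→(e→e)) with toma of type t, kiv must be the function: kiv : (t→(((e→t)→e)→(e→e))).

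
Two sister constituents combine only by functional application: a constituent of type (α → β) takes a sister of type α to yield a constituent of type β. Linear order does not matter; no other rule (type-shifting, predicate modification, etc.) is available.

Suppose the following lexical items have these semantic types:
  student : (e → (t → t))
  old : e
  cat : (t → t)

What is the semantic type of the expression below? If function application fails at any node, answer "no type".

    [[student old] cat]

[student old]: (e → (t → t)) applied to e yields (t → t).
[[student old] cat]: (t → t) and (t → t) cannot combine by function application — type clash.

no type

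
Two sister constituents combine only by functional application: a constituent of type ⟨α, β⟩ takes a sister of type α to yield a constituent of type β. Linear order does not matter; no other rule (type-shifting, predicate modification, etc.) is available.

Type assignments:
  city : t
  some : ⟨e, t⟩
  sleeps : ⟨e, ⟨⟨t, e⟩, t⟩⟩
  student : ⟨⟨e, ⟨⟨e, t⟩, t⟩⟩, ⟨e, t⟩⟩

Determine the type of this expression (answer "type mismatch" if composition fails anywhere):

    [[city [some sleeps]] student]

type mismatch

At [some sleeps]: neither ⟨e, t⟩ nor ⟨e, ⟨⟨t, e⟩, t⟩⟩ can take the other as argument; the node is ill-typed.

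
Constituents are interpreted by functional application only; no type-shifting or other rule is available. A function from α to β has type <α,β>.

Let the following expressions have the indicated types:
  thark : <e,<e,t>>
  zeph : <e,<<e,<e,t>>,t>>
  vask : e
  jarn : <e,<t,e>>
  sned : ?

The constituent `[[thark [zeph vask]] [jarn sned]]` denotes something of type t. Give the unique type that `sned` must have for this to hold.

[[thark [zeph vask]] [jarn sned]] must have type t. The sister [thark [zeph vask]] has type t; that is not a function onto t, so [jarn sned] must be the functor, of type <t,t>.
[jarn sned] must have type <t,t>. The sister jarn has type <e,<t,e>>; that is not a function onto <t,t>, so sned must be the functor, of type <<e,<t,e>>,<t,t>>.

<<e,<t,e>>,<t,t>>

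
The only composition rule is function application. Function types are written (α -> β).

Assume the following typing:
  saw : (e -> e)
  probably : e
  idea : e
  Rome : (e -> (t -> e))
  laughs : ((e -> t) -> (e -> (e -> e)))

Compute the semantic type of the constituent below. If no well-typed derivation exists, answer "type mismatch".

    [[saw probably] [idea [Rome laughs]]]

[saw probably]: saw is (e -> e), probably is e; result e.
[Rome laughs]: (e -> (t -> e)) with ((e -> t) -> (e -> (e -> e))) — neither is a function whose domain matches the other; composition fails here.

type mismatch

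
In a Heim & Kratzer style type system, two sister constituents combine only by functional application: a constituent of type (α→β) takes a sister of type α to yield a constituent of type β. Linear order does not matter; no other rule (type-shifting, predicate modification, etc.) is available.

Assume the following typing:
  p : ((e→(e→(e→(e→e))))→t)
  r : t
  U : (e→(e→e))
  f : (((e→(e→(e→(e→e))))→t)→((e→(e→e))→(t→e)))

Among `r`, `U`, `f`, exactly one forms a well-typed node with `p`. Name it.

f

r : t — does not combine with p.
U : (e→(e→e)) — does not combine with p.
f — combines: f : (((e→(e→(e→(e→e))))→t)→((e→(e→e))→(t→e))) takes p : ((e→(e→(e→(e→e))))→t) as argument, giving ((e→(e→e))→(t→e)).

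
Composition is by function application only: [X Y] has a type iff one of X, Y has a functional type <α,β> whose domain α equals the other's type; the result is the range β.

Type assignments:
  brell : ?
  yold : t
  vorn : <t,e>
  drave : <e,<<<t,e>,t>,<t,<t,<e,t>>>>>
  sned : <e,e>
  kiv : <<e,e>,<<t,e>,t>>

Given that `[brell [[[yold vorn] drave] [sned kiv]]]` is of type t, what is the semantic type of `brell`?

<<t,<t,<e,t>>>,t>

[brell [[[yold vorn] drave] [sned kiv]]] must have type t. The sister [[[yold vorn] drave] [sned kiv]] has type <t,<t,<e,t>>>; that is not a function onto t, so brell must be the functor, of type <<t,<t,<e,t>>>,t>.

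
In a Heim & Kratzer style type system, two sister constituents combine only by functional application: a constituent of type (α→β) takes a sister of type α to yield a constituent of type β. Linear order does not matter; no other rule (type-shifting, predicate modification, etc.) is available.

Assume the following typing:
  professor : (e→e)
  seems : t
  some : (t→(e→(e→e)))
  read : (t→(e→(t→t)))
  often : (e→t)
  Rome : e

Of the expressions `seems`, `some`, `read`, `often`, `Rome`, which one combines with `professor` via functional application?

seems : t — does not combine with professor.
some : (t→(e→(e→e))) — does not combine with professor.
read : (t→(e→(t→t))) — does not combine with professor.
often : (e→t) — does not combine with professor.
Rome — combines: professor : (e→e) takes Rome : e as argument, giving e.

Rome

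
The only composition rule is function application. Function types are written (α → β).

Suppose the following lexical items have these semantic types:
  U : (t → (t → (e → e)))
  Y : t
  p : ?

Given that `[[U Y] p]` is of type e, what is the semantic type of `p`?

For [[U Y] p] to have type e with [U Y] of type (t → (e → e)), p must be the function: p : ((t → (e → e)) → e).

((t → (e → e)) → e)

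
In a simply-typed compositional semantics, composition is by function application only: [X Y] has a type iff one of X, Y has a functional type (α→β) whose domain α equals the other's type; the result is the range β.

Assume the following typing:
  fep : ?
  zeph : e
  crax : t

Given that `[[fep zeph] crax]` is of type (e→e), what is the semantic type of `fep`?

[[fep zeph] crax] must have type (e→e). The sister crax has type t; that is not a function onto (e→e), so [fep zeph] must be the functor, of type (t→(e→e)).
[fep zeph] must have type (t→(e→e)). The sister zeph has type e; that is not a function onto (t→(e→e)), so fep must be the functor, of type (e→(t→(e→e))).

(e→(t→(e→e)))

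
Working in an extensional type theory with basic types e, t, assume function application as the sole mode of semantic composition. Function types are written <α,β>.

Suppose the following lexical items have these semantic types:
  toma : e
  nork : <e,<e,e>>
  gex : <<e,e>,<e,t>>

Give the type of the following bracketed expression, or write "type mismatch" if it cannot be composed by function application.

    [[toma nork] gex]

<e,t>

[toma nork]: <e,<e,e>> applied to e yields <e,e>.
[[toma nork] gex]: <<e,e>,<e,t>> applied to <e,e> yields <e,t>.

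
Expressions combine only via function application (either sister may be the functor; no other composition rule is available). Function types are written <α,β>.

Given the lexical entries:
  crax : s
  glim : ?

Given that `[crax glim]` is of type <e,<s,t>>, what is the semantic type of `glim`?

At [crax glim] (required: <e,<s,t>>): crax is s, which is not a function with range <e,<s,t>>; hence glim is the functor — type <s,<e,<s,t>>>.

<s,<e,<s,t>>>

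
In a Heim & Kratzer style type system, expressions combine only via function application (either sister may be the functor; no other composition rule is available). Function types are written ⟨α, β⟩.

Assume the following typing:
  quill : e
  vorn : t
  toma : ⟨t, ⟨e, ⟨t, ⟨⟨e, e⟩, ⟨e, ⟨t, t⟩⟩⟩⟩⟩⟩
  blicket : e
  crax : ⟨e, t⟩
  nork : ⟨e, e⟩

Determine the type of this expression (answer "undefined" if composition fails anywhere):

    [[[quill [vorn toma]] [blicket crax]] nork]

⟨e, ⟨t, t⟩⟩

[vorn toma] — toma of type ⟨t, ⟨e, ⟨t, ⟨⟨e, e⟩, ⟨e, ⟨t, t⟩⟩⟩⟩⟩⟩ combines with vorn of type t: type ⟨e, ⟨t, ⟨⟨e, e⟩, ⟨e, ⟨t, t⟩⟩⟩⟩⟩.
[quill [vorn toma]] — [vorn toma] of type ⟨e, ⟨t, ⟨⟨e, e⟩, ⟨e, ⟨t, t⟩⟩⟩⟩⟩ combines with quill of type e: type ⟨t, ⟨⟨e, e⟩, ⟨e, ⟨t, t⟩⟩⟩⟩.
[blicket crax] — crax of type ⟨e, t⟩ combines with blicket of type e: type t.
[[quill [vorn toma]] [blicket crax]] — [quill [vorn toma]] of type ⟨t, ⟨⟨e, e⟩, ⟨e, ⟨t, t⟩⟩⟩⟩ combines with [blicket crax] of type t: type ⟨⟨e, e⟩, ⟨e, ⟨t, t⟩⟩⟩.
[[[quill [vorn toma]] [blicket crax]] nork] — [[quill [vorn toma]] [blicket crax]] of type ⟨⟨e, e⟩, ⟨e, ⟨t, t⟩⟩⟩ combines with nork of type ⟨e, e⟩: type ⟨e, ⟨t, t⟩⟩.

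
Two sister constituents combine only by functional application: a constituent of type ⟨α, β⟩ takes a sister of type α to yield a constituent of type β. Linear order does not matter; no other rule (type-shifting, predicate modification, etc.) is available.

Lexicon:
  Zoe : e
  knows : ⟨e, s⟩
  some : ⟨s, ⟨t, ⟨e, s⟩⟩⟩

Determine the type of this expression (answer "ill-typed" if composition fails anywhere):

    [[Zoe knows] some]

⟨t, ⟨e, s⟩⟩

At [Zoe knows], knows : ⟨e, s⟩ takes Zoe : e, giving s.
At [[Zoe knows] some], some : ⟨s, ⟨t, ⟨e, s⟩⟩⟩ takes [Zoe knows] : s, giving ⟨t, ⟨e, s⟩⟩.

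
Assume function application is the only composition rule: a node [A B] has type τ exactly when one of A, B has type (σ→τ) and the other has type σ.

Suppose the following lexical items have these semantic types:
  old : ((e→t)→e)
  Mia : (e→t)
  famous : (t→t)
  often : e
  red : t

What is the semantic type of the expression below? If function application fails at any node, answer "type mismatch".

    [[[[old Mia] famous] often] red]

At [old Mia], old : ((e→t)→e) takes Mia : (e→t), giving e.
At [[old Mia] famous]: neither e nor (t→t) can take the other as argument; the node is ill-typed.

type mismatch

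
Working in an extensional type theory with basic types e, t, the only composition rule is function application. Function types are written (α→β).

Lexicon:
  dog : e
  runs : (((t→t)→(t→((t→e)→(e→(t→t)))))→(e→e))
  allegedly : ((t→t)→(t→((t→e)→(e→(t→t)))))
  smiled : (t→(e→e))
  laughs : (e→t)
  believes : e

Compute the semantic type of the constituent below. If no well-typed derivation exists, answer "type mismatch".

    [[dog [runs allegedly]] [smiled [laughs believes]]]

[runs allegedly]: functor runs : (((t→t)→(t→((t→e)→(e→(t→t)))))→(e→e)), argument allegedly : ((t→t)→(t→((t→e)→(e→(t→t))))); result (e→e).
[dog [runs allegedly]]: functor [runs allegedly] : (e→e), argument dog : e; result e.
[laughs believes]: functor laughs : (e→t), argument believes : e; result t.
[smiled [laughs believes]]: functor smiled : (t→(e→e)), argument [laughs believes] : t; result (e→e).
[[dog [runs allegedly]] [smiled [laughs believes]]]: functor [smiled [laughs believes]] : (e→e), argument [dog [runs allegedly]] : e; result e.

e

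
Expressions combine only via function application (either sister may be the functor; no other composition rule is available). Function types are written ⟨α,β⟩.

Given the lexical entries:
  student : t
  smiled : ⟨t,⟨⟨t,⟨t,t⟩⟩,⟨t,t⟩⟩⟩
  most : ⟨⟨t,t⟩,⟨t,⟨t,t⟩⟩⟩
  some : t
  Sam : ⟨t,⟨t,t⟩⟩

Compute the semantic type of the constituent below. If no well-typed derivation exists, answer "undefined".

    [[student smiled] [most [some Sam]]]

[student smiled]: ⟨t,⟨⟨t,⟨t,t⟩⟩,⟨t,t⟩⟩⟩ applied to t yields ⟨⟨t,⟨t,t⟩⟩,⟨t,t⟩⟩.
[some Sam]: ⟨t,⟨t,t⟩⟩ applied to t yields ⟨t,t⟩.
[most [some Sam]]: ⟨⟨t,t⟩,⟨t,⟨t,t⟩⟩⟩ applied to ⟨t,t⟩ yields ⟨t,⟨t,t⟩⟩.
[[student smiled] [most [some Sam]]]: ⟨⟨t,⟨t,t⟩⟩,⟨t,t⟩⟩ applied to ⟨t,⟨t,t⟩⟩ yields ⟨t,t⟩.

⟨t,t⟩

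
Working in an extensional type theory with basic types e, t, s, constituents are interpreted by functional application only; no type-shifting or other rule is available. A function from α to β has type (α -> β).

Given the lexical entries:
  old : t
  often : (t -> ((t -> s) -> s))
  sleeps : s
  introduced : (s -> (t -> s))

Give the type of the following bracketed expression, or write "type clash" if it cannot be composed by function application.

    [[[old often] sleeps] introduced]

type clash

[old often]: often is (t -> ((t -> s) -> s)), old is t; result ((t -> s) -> s).
[[old often] sleeps]: ((t -> s) -> s) with s — neither is a function whose domain matches the other; composition fails here.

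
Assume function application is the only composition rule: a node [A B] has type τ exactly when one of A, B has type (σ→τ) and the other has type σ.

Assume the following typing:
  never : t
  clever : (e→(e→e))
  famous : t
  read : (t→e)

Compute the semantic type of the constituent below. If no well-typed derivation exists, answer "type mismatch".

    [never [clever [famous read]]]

type mismatch

[famous read]: (t→e) applied to t yields e.
[clever [famous read]]: (e→(e→e)) applied to e yields (e→e).
[never [clever [famous read]]]: t with (e→e) — neither is a function whose domain matches the other; composition fails here.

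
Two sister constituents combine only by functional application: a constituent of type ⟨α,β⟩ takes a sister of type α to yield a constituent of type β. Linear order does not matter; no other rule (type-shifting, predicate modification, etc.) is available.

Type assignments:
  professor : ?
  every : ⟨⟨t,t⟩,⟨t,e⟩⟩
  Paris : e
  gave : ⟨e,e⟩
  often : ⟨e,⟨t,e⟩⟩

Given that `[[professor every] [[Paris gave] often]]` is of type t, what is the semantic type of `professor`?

[[professor every] [[Paris gave] often]] must have type t. The sister [[Paris gave] often] has type ⟨t,e⟩; that is not a function onto t, so [professor every] must be the functor, of type ⟨⟨t,e⟩,t⟩.
[professor every] must have type ⟨⟨t,e⟩,t⟩. The sister every has type ⟨⟨t,t⟩,⟨t,e⟩⟩; that is not a function onto ⟨⟨t,e⟩,t⟩, so professor must be the functor, of type ⟨⟨⟨t,t⟩,⟨t,e⟩⟩,⟨⟨t,e⟩,t⟩⟩.

⟨⟨⟨t,t⟩,⟨t,e⟩⟩,⟨⟨t,e⟩,t⟩⟩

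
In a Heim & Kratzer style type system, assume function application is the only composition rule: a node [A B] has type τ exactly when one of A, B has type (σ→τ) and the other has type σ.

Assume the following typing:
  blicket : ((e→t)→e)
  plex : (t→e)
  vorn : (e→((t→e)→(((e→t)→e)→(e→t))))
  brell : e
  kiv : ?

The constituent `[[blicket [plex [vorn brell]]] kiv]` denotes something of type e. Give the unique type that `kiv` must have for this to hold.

((e→t)→e)

For [[blicket [plex [vorn brell]]] kiv] to have type e with [blicket [plex [vorn brell]]] of type (e→t), kiv must be the function: kiv : ((e→t)→e).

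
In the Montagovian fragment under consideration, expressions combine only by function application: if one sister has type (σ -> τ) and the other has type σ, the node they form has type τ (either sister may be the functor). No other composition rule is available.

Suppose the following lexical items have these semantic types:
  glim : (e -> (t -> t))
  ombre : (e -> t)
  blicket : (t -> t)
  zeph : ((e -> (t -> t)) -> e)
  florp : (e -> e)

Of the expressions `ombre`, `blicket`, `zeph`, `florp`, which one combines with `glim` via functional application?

zeph

ombre : (e -> t) — neither side's domain matches the other.
blicket : (t -> t) — neither side's domain matches the other.
zeph — combines: zeph : ((e -> (t -> t)) -> e) takes glim : (e -> (t -> t)) as argument, giving e.
florp : (e -> e) — neither side's domain matches the other.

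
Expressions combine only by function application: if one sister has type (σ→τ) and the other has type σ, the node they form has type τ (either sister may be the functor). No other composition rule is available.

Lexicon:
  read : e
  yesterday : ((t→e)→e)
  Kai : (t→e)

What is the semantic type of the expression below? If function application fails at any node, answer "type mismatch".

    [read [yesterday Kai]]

type mismatch

At [yesterday Kai], yesterday : ((t→e)→e) takes Kai : (t→e), giving e.
[read [yesterday Kai]]: e with e — neither is a function whose domain matches the other; composition fails here.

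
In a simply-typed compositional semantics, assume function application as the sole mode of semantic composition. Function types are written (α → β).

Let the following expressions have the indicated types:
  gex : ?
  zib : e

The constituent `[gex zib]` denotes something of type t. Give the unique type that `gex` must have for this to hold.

For [gex zib] to have type t with zib of type e, gex must be the function: gex : (e → t).

(e → t)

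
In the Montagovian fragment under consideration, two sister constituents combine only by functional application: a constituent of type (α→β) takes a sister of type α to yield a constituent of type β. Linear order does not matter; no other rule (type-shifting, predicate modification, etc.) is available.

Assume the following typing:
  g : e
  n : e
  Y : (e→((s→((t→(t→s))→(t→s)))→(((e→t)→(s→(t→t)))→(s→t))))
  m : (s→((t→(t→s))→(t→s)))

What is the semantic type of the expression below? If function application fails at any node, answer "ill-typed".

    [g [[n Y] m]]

ill-typed

[n Y]: Y is (e→((s→((t→(t→s))→(t→s)))→(((e→t)→(s→(t→t)))→(s→t)))), n is e; result ((s→((t→(t→s))→(t→s)))→(((e→t)→(s→(t→t)))→(s→t))).
[[n Y] m]: [n Y] is ((s→((t→(t→s))→(t→s)))→(((e→t)→(s→(t→t)))→(s→t))), m is (s→((t→(t→s))→(t→s))); result (((e→t)→(s→(t→t)))→(s→t)).
[g [[n Y] m]]: e and (((e→t)→(s→(t→t)))→(s→t)) cannot combine by function application — type clash.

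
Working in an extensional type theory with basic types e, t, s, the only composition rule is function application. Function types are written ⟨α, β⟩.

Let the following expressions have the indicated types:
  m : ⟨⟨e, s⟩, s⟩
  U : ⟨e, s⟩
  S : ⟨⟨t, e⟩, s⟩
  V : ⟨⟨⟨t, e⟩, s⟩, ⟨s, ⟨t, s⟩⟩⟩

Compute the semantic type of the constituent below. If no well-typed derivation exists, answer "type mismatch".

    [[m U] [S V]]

[m U] — m of type ⟨⟨e, s⟩, s⟩ combines with U of type ⟨e, s⟩: type s.
[S V] — V of type ⟨⟨⟨t, e⟩, s⟩, ⟨s, ⟨t, s⟩⟩⟩ combines with S of type ⟨⟨t, e⟩, s⟩: type ⟨s, ⟨t, s⟩⟩.
[[m U] [S V]] — [S V] of type ⟨s, ⟨t, s⟩⟩ combines with [m U] of type s: type ⟨t, s⟩.

⟨t, s⟩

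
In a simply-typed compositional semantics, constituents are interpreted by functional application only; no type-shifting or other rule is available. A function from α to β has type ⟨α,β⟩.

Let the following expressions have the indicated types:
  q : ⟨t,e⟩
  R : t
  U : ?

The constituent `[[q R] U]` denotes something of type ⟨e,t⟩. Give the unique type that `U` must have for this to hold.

[[q R] U] is required to be ⟨e,t⟩. [q R] : e cannot yield ⟨e,t⟩ as functor, so U : ⟨e,⟨e,t⟩⟩.

⟨e,⟨e,t⟩⟩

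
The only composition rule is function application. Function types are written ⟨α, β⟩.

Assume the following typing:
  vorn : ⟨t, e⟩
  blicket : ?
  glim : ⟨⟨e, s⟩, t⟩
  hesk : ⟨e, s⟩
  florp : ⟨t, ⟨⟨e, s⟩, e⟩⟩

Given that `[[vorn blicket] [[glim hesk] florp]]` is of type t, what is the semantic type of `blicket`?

[[vorn blicket] [[glim hesk] florp]] is required to be t. [[glim hesk] florp] : ⟨⟨e, s⟩, e⟩ cannot yield t as functor, so [vorn blicket] : ⟨⟨⟨e, s⟩, e⟩, t⟩.
[vorn blicket] is required to be ⟨⟨⟨e, s⟩, e⟩, t⟩. vorn : ⟨t, e⟩ cannot yield ⟨⟨⟨e, s⟩, e⟩, t⟩ as functor, so blicket : ⟨⟨t, e⟩, ⟨⟨⟨e, s⟩, e⟩, t⟩⟩.

⟨⟨t, e⟩, ⟨⟨⟨e, s⟩, e⟩, t⟩⟩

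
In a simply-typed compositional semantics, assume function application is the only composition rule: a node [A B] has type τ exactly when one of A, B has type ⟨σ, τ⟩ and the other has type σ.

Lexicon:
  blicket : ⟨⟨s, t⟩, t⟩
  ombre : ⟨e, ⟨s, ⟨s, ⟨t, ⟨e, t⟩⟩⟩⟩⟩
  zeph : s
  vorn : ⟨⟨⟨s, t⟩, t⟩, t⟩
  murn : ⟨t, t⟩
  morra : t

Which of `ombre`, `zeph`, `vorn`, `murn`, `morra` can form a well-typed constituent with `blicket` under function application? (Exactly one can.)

vorn

ombre : ⟨e, ⟨s, ⟨s, ⟨t, ⟨e, t⟩⟩⟩⟩⟩ — blicket needs ⟨s, t⟩; ombre needs e; neither fits.
zeph : s — blicket needs ⟨s, t⟩; zeph needs nothing (atomic); neither fits.
vorn — combines: vorn : ⟨⟨⟨s, t⟩, t⟩, t⟩ takes blicket : ⟨⟨s, t⟩, t⟩ as argument, giving t.
murn : ⟨t, t⟩ — blicket needs ⟨s, t⟩; murn needs t; neither fits.
morra : t — blicket needs ⟨s, t⟩; morra needs nothing (atomic); neither fits.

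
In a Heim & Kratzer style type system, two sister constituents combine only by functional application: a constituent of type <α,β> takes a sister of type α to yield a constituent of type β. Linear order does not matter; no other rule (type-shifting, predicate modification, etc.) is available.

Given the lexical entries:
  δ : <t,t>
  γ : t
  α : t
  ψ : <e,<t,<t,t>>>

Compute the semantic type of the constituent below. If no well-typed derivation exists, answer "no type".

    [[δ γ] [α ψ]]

[δ γ] — δ of type <t,t> combines with γ of type t: type t.
[α ψ]: t with <e,<t,<t,t>>> — neither is a function whose domain matches the other; composition fails here.

no type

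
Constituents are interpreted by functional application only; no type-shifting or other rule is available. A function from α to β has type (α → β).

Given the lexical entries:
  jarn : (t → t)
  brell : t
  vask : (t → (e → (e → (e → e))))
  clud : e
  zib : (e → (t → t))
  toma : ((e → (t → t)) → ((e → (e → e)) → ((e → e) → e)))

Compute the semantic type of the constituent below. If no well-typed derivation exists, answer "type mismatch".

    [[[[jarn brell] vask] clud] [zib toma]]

[jarn brell]: functor jarn : (t → t), argument brell : t; result t.
[[jarn brell] vask]: functor vask : (t → (e → (e → (e → e)))), argument [jarn brell] : t; result (e → (e → (e → e))).
[[[jarn brell] vask] clud]: functor [[jarn brell] vask] : (e → (e → (e → e))), argument clud : e; result (e → (e → e)).
[zib toma]: functor toma : ((e → (t → t)) → ((e → (e → e)) → ((e → e) → e))), argument zib : (e → (t → t)); result ((e → (e → e)) → ((e → e) → e)).
[[[[jarn brell] vask] clud] [zib toma]]: functor [zib toma] : ((e → (e → e)) → ((e → e) → e)), argument [[[jarn brell] vask] clud] : (e → (e → e)); result ((e → e) → e).

((e → e) → e)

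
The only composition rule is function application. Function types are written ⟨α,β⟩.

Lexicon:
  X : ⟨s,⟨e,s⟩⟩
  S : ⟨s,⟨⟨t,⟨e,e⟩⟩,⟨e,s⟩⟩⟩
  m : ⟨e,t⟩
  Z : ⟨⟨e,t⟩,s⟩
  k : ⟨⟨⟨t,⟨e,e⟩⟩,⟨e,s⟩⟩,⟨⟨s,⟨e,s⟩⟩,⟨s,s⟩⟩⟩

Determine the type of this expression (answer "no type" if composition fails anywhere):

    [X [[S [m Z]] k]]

[m Z]: ⟨⟨e,t⟩,s⟩ applied to ⟨e,t⟩ yields s.
[S [m Z]]: ⟨s,⟨⟨t,⟨e,e⟩⟩,⟨e,s⟩⟩⟩ applied to s yields ⟨⟨t,⟨e,e⟩⟩,⟨e,s⟩⟩.
[[S [m Z]] k]: ⟨⟨⟨t,⟨e,e⟩⟩,⟨e,s⟩⟩,⟨⟨s,⟨e,s⟩⟩,⟨s,s⟩⟩⟩ applied to ⟨⟨t,⟨e,e⟩⟩,⟨e,s⟩⟩ yields ⟨⟨s,⟨e,s⟩⟩,⟨s,s⟩⟩.
[X [[S [m Z]] k]]: ⟨⟨s,⟨e,s⟩⟩,⟨s,s⟩⟩ applied to ⟨s,⟨e,s⟩⟩ yields ⟨s,s⟩.

⟨s,s⟩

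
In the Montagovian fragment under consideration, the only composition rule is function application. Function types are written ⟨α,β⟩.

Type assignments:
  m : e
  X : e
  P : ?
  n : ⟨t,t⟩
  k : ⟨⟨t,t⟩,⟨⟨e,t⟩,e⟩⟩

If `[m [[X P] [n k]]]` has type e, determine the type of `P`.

⟨e,⟨⟨⟨e,t⟩,e⟩,⟨e,e⟩⟩⟩

At [m [[X P] [n k]]] (required: e): m is e, which is not a function with range e; hence [[X P] [n k]] is the functor — type ⟨e,e⟩.
At [[X P] [n k]] (required: ⟨e,e⟩): [n k] is ⟨⟨e,t⟩,e⟩, which is not a function with range ⟨e,e⟩; hence [X P] is the functor — type ⟨⟨⟨e,t⟩,e⟩,⟨e,e⟩⟩.
At [X P] (required: ⟨⟨⟨e,t⟩,e⟩,⟨e,e⟩⟩): X is e, which is not a function with range ⟨⟨⟨e,t⟩,e⟩,⟨e,e⟩⟩; hence P is the functor — type ⟨e,⟨⟨⟨e,t⟩,e⟩,⟨e,e⟩⟩⟩.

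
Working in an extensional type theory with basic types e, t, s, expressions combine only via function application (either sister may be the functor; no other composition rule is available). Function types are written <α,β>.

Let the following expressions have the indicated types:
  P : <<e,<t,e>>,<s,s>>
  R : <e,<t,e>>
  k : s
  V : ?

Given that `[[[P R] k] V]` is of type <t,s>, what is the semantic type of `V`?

<s,<t,s>>

[[[P R] k] V] is required to be <t,s>. [[P R] k] : s cannot yield <t,s> as functor, so V : <s,<t,s>>.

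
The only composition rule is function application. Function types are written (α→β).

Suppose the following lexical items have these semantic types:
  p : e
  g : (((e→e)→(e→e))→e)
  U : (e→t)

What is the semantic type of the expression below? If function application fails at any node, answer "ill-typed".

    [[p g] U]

ill-typed

At [p g]: neither e nor (((e→e)→(e→e))→e) can take the other as argument; the node is ill-typed.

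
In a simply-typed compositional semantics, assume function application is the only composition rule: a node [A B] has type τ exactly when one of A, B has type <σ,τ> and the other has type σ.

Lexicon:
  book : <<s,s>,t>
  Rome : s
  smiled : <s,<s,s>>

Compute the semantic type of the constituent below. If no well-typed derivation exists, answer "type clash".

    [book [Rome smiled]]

t

[Rome smiled]: smiled is <s,<s,s>>, Rome is s; result <s,s>.
[book [Rome smiled]]: book is <<s,s>,t>, [Rome smiled] is <s,s>; result t.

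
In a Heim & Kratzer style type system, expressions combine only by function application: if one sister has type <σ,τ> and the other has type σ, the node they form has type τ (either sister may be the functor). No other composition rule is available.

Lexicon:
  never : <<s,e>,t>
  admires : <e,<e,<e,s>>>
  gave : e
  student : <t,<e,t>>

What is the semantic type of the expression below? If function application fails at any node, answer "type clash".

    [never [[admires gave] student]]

type clash

At [admires gave], admires : <e,<e,<e,s>>> takes gave : e, giving <e,<e,s>>.
[[admires gave] student]: <e,<e,s>> with <t,<e,t>> — neither is a function whose domain matches the other; composition fails here.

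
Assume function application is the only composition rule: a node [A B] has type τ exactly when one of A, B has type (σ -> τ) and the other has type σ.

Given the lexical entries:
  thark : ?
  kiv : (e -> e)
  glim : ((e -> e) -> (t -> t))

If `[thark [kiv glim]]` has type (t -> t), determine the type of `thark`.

For [thark [kiv glim]] to have type (t -> t) with [kiv glim] of type (t -> t), thark must be the function: thark : ((t -> t) -> (t -> t)).

((t -> t) -> (t -> t))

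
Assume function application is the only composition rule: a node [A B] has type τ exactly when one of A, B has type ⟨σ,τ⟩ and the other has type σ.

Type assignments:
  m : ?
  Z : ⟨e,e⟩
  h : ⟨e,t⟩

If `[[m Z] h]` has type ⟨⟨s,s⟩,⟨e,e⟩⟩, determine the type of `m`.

⟨⟨e,e⟩,⟨⟨e,t⟩,⟨⟨s,s⟩,⟨e,e⟩⟩⟩⟩

For [[m Z] h] to have type ⟨⟨s,s⟩,⟨e,e⟩⟩ with h of type ⟨e,t⟩, [m Z] must be the function: [m Z] : ⟨⟨e,t⟩,⟨⟨s,s⟩,⟨e,e⟩⟩⟩.
For [m Z] to have type ⟨⟨e,t⟩,⟨⟨s,s⟩,⟨e,e⟩⟩⟩ with Z of type ⟨e,e⟩, m must be the function: m : ⟨⟨e,e⟩,⟨⟨e,t⟩,⟨⟨s,s⟩,⟨e,e⟩⟩⟩⟩.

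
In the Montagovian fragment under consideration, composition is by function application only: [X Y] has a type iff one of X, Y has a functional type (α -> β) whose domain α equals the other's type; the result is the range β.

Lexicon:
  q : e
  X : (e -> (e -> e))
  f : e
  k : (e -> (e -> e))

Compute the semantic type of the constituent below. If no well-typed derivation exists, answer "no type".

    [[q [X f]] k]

(e -> e)

[X f]: functor X : (e -> (e -> e)), argument f : e; result (e -> e).
[q [X f]]: functor [X f] : (e -> e), argument q : e; result e.
[[q [X f]] k]: functor k : (e -> (e -> e)), argument [q [X f]] : e; result (e -> e).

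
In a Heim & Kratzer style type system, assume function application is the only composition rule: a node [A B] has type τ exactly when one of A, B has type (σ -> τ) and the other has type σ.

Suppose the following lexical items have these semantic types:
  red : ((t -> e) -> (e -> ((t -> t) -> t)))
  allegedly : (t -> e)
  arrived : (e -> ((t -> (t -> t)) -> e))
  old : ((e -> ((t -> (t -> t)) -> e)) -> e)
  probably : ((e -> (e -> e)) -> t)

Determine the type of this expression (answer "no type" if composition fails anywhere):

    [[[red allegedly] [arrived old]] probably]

no type

[red allegedly]: red is ((t -> e) -> (e -> ((t -> t) -> t))), allegedly is (t -> e); result (e -> ((t -> t) -> t)).
[arrived old]: old is ((e -> ((t -> (t -> t)) -> e)) -> e), arrived is (e -> ((t -> (t -> t)) -> e)); result e.
[[red allegedly] [arrived old]]: [red allegedly] is (e -> ((t -> t) -> t)), [arrived old] is e; result ((t -> t) -> t).
[[[red allegedly] [arrived old]] probably]: ((t -> t) -> t) and ((e -> (e -> e)) -> t) cannot combine by function application — type clash.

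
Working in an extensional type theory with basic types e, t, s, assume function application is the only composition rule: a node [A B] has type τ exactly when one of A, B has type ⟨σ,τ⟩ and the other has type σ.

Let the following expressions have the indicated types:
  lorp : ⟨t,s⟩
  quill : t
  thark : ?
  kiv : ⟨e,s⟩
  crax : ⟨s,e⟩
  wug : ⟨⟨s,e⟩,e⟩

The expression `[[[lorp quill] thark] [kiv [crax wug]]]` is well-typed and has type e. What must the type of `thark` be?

At [[[lorp quill] thark] [kiv [crax wug]]] (required: e): [kiv [crax wug]] is s, which is not a function with range e; hence [[lorp quill] thark] is the functor — type ⟨s,e⟩.
At [[lorp quill] thark] (required: ⟨s,e⟩): [lorp quill] is s, which is not a function with range ⟨s,e⟩; hence thark is the functor — type ⟨s,⟨s,e⟩⟩.

⟨s,⟨s,e⟩⟩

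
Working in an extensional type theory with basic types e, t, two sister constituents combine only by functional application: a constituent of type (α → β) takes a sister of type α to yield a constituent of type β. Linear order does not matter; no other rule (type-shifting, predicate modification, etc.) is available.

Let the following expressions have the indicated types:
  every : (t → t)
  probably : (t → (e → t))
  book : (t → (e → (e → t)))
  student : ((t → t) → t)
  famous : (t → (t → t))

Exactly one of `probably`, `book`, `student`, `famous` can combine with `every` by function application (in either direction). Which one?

probably : (t → (e → t)) — no; every wants t, and probably wants t.
book : (t → (e → (e → t))) — no; every wants t, and book wants t.
student — combines: student : ((t → t) → t) takes every : (t → t) as argument, giving t.
famous : (t → (t → t)) — no; every wants t, and famous wants t.

student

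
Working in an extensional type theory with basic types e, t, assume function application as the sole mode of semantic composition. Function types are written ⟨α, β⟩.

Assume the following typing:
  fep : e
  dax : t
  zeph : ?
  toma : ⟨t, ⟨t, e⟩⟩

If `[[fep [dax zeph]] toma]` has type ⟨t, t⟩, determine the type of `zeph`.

For [[fep [dax zeph]] toma] to have type ⟨t, t⟩ with toma of type ⟨t, ⟨t, e⟩⟩, [fep [dax zeph]] must be the function: [fep [dax zeph]] : ⟨⟨t, ⟨t, e⟩⟩, ⟨t, t⟩⟩.
For [fep [dax zeph]] to have type ⟨⟨t, ⟨t, e⟩⟩, ⟨t, t⟩⟩ with fep of type e, [dax zeph] must be the function: [dax zeph] : ⟨e, ⟨⟨t, ⟨t, e⟩⟩, ⟨t, t⟩⟩⟩.
For [dax zeph] to have type ⟨e, ⟨⟨t, ⟨t, e⟩⟩, ⟨t, t⟩⟩⟩ with dax of type t, zeph must be the function: zeph : ⟨t, ⟨e, ⟨⟨t, ⟨t, e⟩⟩, ⟨t, t⟩⟩⟩⟩.

⟨t, ⟨e, ⟨⟨t, ⟨t, e⟩⟩, ⟨t, t⟩⟩⟩⟩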